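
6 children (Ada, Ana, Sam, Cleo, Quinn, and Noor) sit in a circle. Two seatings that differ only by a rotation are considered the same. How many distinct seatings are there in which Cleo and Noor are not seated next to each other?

All circular seatings of 6 people number (5)! = 120.
Seatings with Cleo beside Noor: treat them as a block with 2 internal orders, giving 2 × (4)! = 48.
Subtracting, 120 − 48 = 72.

72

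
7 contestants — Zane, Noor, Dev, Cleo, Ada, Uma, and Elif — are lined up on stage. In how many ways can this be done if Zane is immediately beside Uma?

1440

Place the 5 others and the Zane-Uma pair as 6 objects in a line; the pair has 2 internal arrangements.
So the count is 2·(6)! = 1440.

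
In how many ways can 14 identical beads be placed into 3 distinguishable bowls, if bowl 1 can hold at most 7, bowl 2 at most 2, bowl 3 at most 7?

6

Ignoring the caps, the number of non-negative solutions to x_1+…+x_3 = 14 is C(16,2) = 120.
Subtract solutions that violate a single cap (substitute x_i' = x_i − (cap_i+1)): x_1 ≥ 8 gives C(8,2) = 28; x_2 ≥ 3 gives C(13,2) = 78; x_3 ≥ 8 gives C(8,2) = 28. Together 134.
Add back pairs where two caps are both exceeded: 10 + 0 + 10 = 20.
By inclusion–exclusion the count is 120 − 134 + 20 = 6.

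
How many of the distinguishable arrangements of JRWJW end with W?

12

With the last slot taken by W, it remains to arrange the other 4 letters (JRJW).
Those 4 letters have J appearing twice, giving (4)!/(2!) = 12.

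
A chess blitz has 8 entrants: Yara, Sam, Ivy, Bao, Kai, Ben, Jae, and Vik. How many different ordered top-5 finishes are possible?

There are 8 choices for 1st place, 7 for 2nd, and so on down to 4 for position 5.
That gives 8 × 7 × 6 × 5 × 4 = 6720.

6720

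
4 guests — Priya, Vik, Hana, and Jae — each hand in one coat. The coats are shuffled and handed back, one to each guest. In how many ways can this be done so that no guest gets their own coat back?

9

Count assignments avoiding every fixed point. For any j of the 4 guests fixed to their own coat, the other 4−j can be arranged in (4−j)! ways.
By inclusion–exclusion this is Σ_{j=0}^{4} (−1)^j C(4,j)·(4−j)!.
Computing: 24 − 24 + 12 − 4 + 1 = 9.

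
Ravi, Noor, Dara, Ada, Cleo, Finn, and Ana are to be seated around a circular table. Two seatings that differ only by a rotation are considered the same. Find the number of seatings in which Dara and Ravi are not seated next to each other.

480

All circular seatings of 7 people number (6)! = 720.
Seatings with Dara beside Ravi: treat them as a block with 2 internal orders, giving 2 × (5)! = 240.
Subtracting, 720 − 240 = 480.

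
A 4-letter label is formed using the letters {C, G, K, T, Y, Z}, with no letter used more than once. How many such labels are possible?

This is a permutation of 4 out of 6: P(6,4) = 6!/2!.
6 × 5 × 4 × 3 = 360.

360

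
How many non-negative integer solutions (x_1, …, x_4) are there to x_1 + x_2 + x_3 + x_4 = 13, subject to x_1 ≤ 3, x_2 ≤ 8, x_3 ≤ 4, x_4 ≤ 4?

Ignoring the caps, the number of non-negative solutions to x_1+…+x_4 = 13 is C(16,3) = 560.
Subtract solutions that violate a single cap (substitute x_i' = x_i − (cap_i+1)): x_1 ≥ 4 gives C(12,3) = 220; x_2 ≥ 9 gives C(7,3) = 35; x_3 ≥ 5 gives C(11,3) = 165; x_4 ≥ 5 gives C(11,3) = 165. Together 585.
Add back pairs where two caps are both exceeded: 1 + 35 + 35 + 0 + 0 + 20 = 91.
By inclusion–exclusion the count is 560 − 585 + 91 = 66.

66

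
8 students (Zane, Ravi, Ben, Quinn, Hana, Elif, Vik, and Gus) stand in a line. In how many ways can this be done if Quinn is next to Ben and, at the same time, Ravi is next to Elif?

Treat {Quinn,Ben} as one block (2 orders) and {Ravi,Elif} as another (2 orders).
That leaves 6 units to arrange: 2 × 2 × 6! = 4 × 720 = 2880.

2880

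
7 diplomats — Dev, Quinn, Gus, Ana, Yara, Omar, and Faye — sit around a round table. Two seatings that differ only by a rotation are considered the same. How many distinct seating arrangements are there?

Around a circle, 7 distinct people have 7!/7 = (6)! = 720 rotationally distinct seatings.

720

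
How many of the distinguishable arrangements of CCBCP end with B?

With the last slot taken by B, it remains to arrange the other 4 letters (CCCP).
Those 4 letters have C appearing 3 times, giving (4)!/(3!) = 4.

4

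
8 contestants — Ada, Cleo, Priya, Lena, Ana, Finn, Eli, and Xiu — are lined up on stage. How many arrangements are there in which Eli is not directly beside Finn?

30240

There are 8! = 40320 arrangements in all. If Eli and Finn are adjacent, merging them into one block gives 2·(7)! = 10080 arrangements.
Complementary counting: 40320 − 10080 = 30240.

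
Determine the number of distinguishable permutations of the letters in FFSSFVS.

140

The 7 letters of FFSSFVS have repeats: F appearing 3 times and S appearing 3 times.
So there are 7! / (3!·3!) = 140 distinguishable arrangements.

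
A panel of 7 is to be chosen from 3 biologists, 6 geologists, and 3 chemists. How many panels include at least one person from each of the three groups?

720

With no constraint there are C(12,7) = 792 possible selections.
Selections missing a whole group: no biologists → C(9,7) = 36; no geologists → C(6,7) = 0; no chemists → C(9,7) = 36.
Add back selections omitting two groups (i.e. drawn from a single group): C(3,7) + C(6,7) + C(3,7) = 0.
By inclusion–exclusion: 792 − 72 + 0 = 720.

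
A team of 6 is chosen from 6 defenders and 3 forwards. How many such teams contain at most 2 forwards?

Split by how many forwards are chosen (0 through 2).
Sum: C(3,0)·C(6,6) + C(3,1)·C(6,5) + C(3,2)·C(6,4) = 1 + 18 + 45 = 64.

64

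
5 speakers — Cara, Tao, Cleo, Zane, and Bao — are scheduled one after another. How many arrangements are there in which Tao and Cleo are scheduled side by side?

48

Treat {Tao, Cleo} as a single unit. There are 4 units to order, and the pair itself can be ordered 2 ways.
That gives 2 × 4! = 2 × 24 = 48.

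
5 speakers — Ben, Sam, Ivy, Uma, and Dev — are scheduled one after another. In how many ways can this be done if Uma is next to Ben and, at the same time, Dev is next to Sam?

24

Treat {Uma,Ben} as one block (2 orders) and {Dev,Sam} as another (2 orders).
That leaves 3 units to arrange: 2 × 2 × 3! = 4 × 6 = 24.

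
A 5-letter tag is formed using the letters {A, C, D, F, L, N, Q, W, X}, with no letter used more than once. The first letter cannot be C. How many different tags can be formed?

The first letter has 9−1 = 8 choices (anything except C).
The remaining 4 letters are filled from the other 8 symbols without repetition: 8 × 7 × 6 × 5 = 1680.
Total: 8 × 1680 = 13440.

13440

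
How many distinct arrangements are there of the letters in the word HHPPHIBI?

HHPPHIBI has 8 letters with H appearing 3 times, I appearing twice, and P appearing twice.
The number of distinct arrangements is 8!/(3!·2!·2!) = 40320/24 = 1680.

1680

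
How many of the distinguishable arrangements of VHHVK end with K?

6

With the last slot taken by K, it remains to arrange the other 4 letters (VHHV).
Those 4 letters have H appearing twice and V appearing twice, giving (4)!/(2!·2!) = 6.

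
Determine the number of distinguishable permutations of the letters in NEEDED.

60

The 6 letters of NEEDED have repeats: D appearing twice and E appearing 3 times.
So there are 6! / (3!·2!) = 60 distinguishable arrangements.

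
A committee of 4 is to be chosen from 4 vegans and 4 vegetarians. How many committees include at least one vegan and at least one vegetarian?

Unrestricted: C(8,4) = 70 ways to pick any 4 of the 8.
Subtract selections that omit an entire group: no vegans → C(4,4) = 1; no vegetarians → C(4,4) = 1.
Both groups omitted at once is impossible, so 70 − 2 = 68.

68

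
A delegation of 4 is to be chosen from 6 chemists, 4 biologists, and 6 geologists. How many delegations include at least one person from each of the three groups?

936

With no constraint there are C(16,4) = 1820 possible selections.
Selections missing a whole group: no chemists → C(10,4) = 210; no biologists → C(12,4) = 495; no geologists → C(10,4) = 210.
Add back selections omitting two groups (i.e. drawn from a single group): C(6,4) + C(4,4) + C(6,4) = 31.
By inclusion–exclusion: 1820 − 915 + 31 = 936.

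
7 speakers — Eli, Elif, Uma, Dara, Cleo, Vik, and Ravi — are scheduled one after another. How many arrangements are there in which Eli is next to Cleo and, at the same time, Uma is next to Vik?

480

Treat {Eli,Cleo} as one block (2 orders) and {Uma,Vik} as another (2 orders).
That leaves 5 units to arrange: 2 × 2 × 5! = 4 × 120 = 480.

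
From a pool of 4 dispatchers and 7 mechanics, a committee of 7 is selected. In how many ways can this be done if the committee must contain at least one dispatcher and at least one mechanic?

Total 7-person selections from all 11: C(11,7) = 330.
Subtract selections that omit an entire group: no dispatchers → C(7,7) = 1; no mechanics → C(4,7) = 0.
Both groups omitted at once is impossible, so 330 − 1 = 329.

329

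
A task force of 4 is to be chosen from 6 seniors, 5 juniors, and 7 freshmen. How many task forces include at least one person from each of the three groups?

With no constraint there are C(18,4) = 3060 possible selections.
Selections missing a whole group: no seniors → C(12,4) = 495; no juniors → C(13,4) = 715; no freshmen → C(11,4) = 330.
Add back selections omitting two groups (i.e. drawn from a single group): C(6,4) + C(5,4) + C(7,4) = 55.
By inclusion–exclusion: 3060 − 1540 + 55 = 1575.

1575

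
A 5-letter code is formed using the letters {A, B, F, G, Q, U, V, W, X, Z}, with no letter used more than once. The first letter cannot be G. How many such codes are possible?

The first letter has 10−1 = 9 choices (anything except G).
The remaining 4 letters are filled from the other 9 symbols without repetition: 9 × 8 × 7 × 6 = 3024.
Total: 9 × 3024 = 27216.

27216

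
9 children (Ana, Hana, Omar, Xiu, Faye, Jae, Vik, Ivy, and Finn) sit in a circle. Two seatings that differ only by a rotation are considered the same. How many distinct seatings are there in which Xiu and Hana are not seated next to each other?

All circular seatings of 9 people number (8)! = 40320.
Seatings with Xiu beside Hana: treat them as a block with 2 internal orders, giving 2 × (7)! = 10080.
Subtracting, 40320 − 10080 = 30240.

30240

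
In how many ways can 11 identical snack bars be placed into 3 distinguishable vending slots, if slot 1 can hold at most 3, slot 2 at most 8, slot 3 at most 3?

Without the upper bounds there are C(13,2) = 78 ways to split 11 among 3 vending slots.
Subtract solutions that violate a single cap (substitute x_i' = x_i − (cap_i+1)): x_1 ≥ 4 gives C(9,2) = 36; x_2 ≥ 9 gives C(4,2) = 6; x_3 ≥ 4 gives C(9,2) = 36. Together 78.
Add back pairs where two caps are both exceeded: 0 + 10 + 0 = 10.
By inclusion–exclusion the count is 78 − 78 + 10 = 10.

10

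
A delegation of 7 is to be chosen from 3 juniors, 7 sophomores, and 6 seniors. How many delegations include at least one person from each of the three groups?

With no constraint there are C(16,7) = 11440 possible selections.
Selections missing a whole group: no juniors → C(13,7) = 1716; no sophomores → C(9,7) = 36; no seniors → C(10,7) = 120.
Add back selections omitting two groups (i.e. drawn from a single group): C(3,7) + C(7,7) + C(6,7) = 1.
By inclusion–exclusion: 11440 − 1872 + 1 = 9569.

9569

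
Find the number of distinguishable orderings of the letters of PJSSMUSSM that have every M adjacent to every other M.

Treat the 2 copies of M as a single block. The multiset to arrange is then {MM, J, P, S, S, S, S, U}, 8 items in all.
That gives (8)!/(4!) = 1680 arrangements.

1680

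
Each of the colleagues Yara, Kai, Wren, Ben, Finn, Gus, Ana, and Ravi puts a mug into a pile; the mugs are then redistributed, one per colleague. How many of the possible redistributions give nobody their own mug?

Count assignments avoiding every fixed point. For any j of the 8 colleagues fixed to their own mug, the other 8−j can be arranged in (8−j)! ways.
By inclusion–exclusion this is Σ_{j=0}^{8} (−1)^j C(8,j)·(8−j)!.
Computing: 40320 − 40320 + 20160 − 6720 + 1680 − 336 + 56 − 8 + 1 = 14833.

14833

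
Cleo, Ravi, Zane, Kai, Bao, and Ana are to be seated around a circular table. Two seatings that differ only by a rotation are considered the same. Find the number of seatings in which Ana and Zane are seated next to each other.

48

Treat {Ana, Zane} as one unit (2 internal orders) and seat the resulting 5 units around the table: (4)! circular arrangements.
So 2 × (4)! = 2 × 24 = 48.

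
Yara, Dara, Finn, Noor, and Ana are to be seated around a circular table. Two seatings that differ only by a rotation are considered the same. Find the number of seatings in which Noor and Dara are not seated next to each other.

All circular seatings of 5 people number (4)! = 24.
Seatings with Noor beside Dara: treat them as a block with 2 internal orders, giving 2 × (3)! = 12.
Subtracting, 24 − 12 = 12.

12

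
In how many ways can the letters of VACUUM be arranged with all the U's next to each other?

120

Treat the 2 copies of U as a single block. The multiset to arrange is then {UU, A, C, M, V}, 5 items in all.
All 5 items are distinct, so there are (5)! = 120 arrangements.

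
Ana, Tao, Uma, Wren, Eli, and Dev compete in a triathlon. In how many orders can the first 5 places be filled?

There are 6 choices for 1st place, 5 for 2nd, and so on down to 2 for position 5.
That gives 6 × 5 × 4 × 3 × 2 = 720.

720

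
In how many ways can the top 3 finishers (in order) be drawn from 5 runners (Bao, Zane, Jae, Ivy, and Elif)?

60

This is an ordered selection of 3 from 5: P(5,3).
That gives 5 × 4 × 3 = 60.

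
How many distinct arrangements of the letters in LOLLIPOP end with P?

Fix P in the last position and arrange the remaining 7 letters.
Those 7 letters have L appearing 3 times and O appearing twice, giving (7)!/(3!·2!) = 420.

420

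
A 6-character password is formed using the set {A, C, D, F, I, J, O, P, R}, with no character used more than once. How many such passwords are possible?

This is a permutation of 6 out of 9: P(9,6) = 9!/3!.
That product is 9 × 8 × 7 × 6 × 5 × 4 = 60480.

60480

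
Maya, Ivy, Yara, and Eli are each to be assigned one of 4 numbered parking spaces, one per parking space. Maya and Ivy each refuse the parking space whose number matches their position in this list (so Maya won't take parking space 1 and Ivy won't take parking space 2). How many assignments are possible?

14

Let Aᵢ (for i ∈ {1, 2}) be the placements that put person i in their forbidden parking space. Any j of these fix j positions, leaving (4−j)! ways to fill the rest, and there are C(2,j) ways to pick which j.
By inclusion–exclusion, the number of valid placements is Σ_{j=0}^{2} (−1)^j C(2,j)·(4−j)!.
Computing: 24 − 12 + 2 = 14.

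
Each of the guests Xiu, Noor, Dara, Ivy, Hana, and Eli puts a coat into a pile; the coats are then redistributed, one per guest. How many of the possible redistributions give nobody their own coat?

This is the derangement count D_6: permutations of 6 items with no fixed point.
By inclusion–exclusion this is Σ_{j=0}^{6} (−1)^j C(6,j)·(6−j)!.
Computing: 720 − 720 + 360 − 120 + 30 − 6 + 1 = 265.

265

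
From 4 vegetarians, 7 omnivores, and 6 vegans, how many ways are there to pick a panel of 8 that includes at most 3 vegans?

18315

Split by how many vegans are chosen (0 through 3).
Sum: C(6,0)·C(11,8) + C(6,1)·C(11,7) + C(6,2)·C(11,6) + C(6,3)·C(11,5) = 165 + 1980 + 6930 + 9240 = 18315.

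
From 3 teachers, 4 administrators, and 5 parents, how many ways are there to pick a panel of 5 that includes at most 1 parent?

Split by how many parents are chosen (0 through 1).
Sum: C(5,0)·C(7,5) + C(5,1)·C(7,4) = 21 + 175 = 196.

196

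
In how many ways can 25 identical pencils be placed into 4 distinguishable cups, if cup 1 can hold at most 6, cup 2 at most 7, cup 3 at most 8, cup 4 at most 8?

Ignoring the caps, the number of non-negative solutions to x_1+…+x_4 = 25 is C(28,3) = 3276.
Subtract solutions that violate a single cap (substitute x_i' = x_i − (cap_i+1)): x_1 ≥ 7 gives C(21,3) = 1330; x_2 ≥ 8 gives C(20,3) = 1140; x_3 ≥ 9 gives C(19,3) = 969; x_4 ≥ 9 gives C(19,3) = 969. Together 4408.
Add back pairs where two caps are both exceeded: 286 + 220 + 220 + 165 + 165 + 120 = 1176.
Subtract triples: 4 + 4 + 1 + 0 = 9.
By inclusion–exclusion the count is 3276 − 4408 + 1176 − 9 = 35.

35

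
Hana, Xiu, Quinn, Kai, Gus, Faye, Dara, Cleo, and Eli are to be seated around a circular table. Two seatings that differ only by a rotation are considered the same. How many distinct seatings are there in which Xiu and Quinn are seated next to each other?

Treat {Xiu, Quinn} as one unit (2 internal orders) and seat the resulting 8 units around the table: (7)! circular arrangements.
So 2 × (7)! = 2 × 5040 = 10080.

10080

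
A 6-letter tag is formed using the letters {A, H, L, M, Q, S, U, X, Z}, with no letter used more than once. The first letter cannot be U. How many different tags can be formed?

53760

The first letter has 9−1 = 8 choices (anything except U).
The remaining 5 letters are filled from the other 8 symbols without repetition: 8 × 7 × 6 × 5 × 4 = 6720.
Total: 8 × 6720 = 53760.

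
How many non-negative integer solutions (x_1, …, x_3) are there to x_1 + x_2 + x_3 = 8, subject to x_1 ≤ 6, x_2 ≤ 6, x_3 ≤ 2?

Ignoring the caps, the number of non-negative solutions to x_1+…+x_3 = 8 is C(10,2) = 45.
Subtract solutions that violate a single cap (substitute x_i' = x_i − (cap_i+1)): x_1 ≥ 7 gives C(3,2) = 3; x_2 ≥ 7 gives C(3,2) = 3; x_3 ≥ 3 gives C(7,2) = 21. Together 27.
No two caps can be exceeded simultaneously, so the pair terms are all 0.
By inclusion–exclusion the count is 45 − 27 + 0 = 18.

18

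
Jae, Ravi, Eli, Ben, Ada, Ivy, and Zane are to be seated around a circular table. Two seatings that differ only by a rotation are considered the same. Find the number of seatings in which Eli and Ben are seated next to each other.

Glue Eli and Ben into a block (2 internal orders). Seating 6 units around a circle gives (5)! arrangements.
So 2 × (5)! = 2 × 120 = 240.

240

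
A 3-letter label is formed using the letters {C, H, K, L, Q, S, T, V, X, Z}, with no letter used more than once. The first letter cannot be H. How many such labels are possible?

648

The first letter has 10−1 = 9 choices (anything except H).
The remaining 2 letters are filled from the other 9 symbols without repetition: 9 × 8 = 72.
Total: 9 × 72 = 648.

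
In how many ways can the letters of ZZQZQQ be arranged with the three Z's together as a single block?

Treat the 3 copies of Z as a single block. The multiset to arrange is then {ZZZ, Q, Q, Q}, 4 items in all.
That gives (4)!/(3!) = 4 arrangements.

4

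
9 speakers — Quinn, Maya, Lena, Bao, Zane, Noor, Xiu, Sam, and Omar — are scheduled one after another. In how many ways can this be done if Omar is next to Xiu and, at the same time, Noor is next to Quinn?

20160

Treat {Omar,Xiu} as one block (2 orders) and {Noor,Quinn} as another (2 orders).
That leaves 7 units to arrange: 2 × 2 × 7! = 4 × 5040 = 20160.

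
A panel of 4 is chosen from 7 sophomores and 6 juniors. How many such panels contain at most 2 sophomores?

Split by how many sophomores are chosen (0 through 2).
Sum: C(7,0)·C(6,4) + C(7,1)·C(6,3) + C(7,2)·C(6,2) = 15 + 140 + 315 = 470.

470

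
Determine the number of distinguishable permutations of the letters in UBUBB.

10

UBUBB has 5 letters with B appearing 3 times and U appearing twice.
So there are 5! / (3!·2!) = 10 distinguishable arrangements.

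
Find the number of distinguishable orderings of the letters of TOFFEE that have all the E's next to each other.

Treat the 2 copies of E as a single block. The multiset to arrange is then {EE, F, F, O, T}, 5 items in all.
That gives (5)!/(2!) = 60 arrangements.

60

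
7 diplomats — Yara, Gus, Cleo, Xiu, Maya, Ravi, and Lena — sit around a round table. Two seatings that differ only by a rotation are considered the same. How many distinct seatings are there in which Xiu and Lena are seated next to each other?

Treat {Xiu, Lena} as one unit (2 internal orders) and seat the resulting 6 units around the table: (5)! circular arrangements.
So 2 × (5)! = 2 × 120 = 240.

240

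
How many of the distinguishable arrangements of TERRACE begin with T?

180

With the first slot taken by T, it remains to arrange the other 6 letters (ERRACE).
Those 6 letters have E appearing twice and R appearing twice, giving (6)!/(2!·2!) = 180.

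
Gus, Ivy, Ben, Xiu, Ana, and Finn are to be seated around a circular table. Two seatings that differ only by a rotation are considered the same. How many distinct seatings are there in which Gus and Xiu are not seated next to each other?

Without the restriction there are (5)! = 120 seatings.
Seatings with Gus beside Xiu: treat them as a block with 2 internal orders, giving 2 × (4)! = 48.
Subtracting, 120 − 48 = 72.

72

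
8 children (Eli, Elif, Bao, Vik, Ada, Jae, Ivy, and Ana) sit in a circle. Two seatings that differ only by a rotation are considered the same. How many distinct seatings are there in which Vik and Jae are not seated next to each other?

3600

Without the restriction there are (7)! = 5040 seatings.
Seatings with Vik beside Jae: treat them as a block with 2 internal orders, giving 2 × (6)! = 1440.
Subtracting, 5040 − 1440 = 3600.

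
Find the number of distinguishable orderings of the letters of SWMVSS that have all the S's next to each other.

24

Treat the 3 copies of S as a single block. The multiset to arrange is then {SSS, M, V, W}, 4 items in all.
All 4 items are distinct, so there are (4)! = 24 arrangements.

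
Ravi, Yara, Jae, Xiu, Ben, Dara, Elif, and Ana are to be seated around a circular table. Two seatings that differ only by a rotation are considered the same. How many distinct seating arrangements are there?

Around a circle, 8 distinct people have 8!/8 = (7)! = 5040 rotationally distinct seatings.

5040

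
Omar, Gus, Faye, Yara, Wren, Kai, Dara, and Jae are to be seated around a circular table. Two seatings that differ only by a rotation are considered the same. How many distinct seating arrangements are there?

Seat Omar anywhere (absorbing the rotational symmetry), then permute the other 7: (7)! = 5040.

5040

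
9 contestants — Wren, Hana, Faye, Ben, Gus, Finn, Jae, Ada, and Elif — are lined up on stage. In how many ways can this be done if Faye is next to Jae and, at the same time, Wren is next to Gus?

20160

Treat {Faye,Jae} as one block (2 orders) and {Wren,Gus} as another (2 orders).
That leaves 7 units to arrange: 2 × 2 × 7! = 4 × 5040 = 20160.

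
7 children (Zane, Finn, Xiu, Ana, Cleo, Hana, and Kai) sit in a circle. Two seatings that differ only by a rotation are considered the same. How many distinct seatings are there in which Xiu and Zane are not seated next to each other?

480

Without the restriction there are (6)! = 720 seatings.
Seatings with Xiu beside Zane: treat them as a block with 2 internal orders, giving 2 × (5)! = 240.
Subtracting, 720 − 240 = 480.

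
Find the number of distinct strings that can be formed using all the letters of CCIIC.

10

CCIIC has 5 letters with C appearing 3 times and I appearing twice.
Dividing 5! = 120 by 3!·2! = 12 for the repeated letters gives 10.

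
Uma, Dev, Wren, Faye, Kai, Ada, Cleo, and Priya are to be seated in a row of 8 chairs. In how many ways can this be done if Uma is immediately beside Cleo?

Glue Uma and Cleo into one block (2 internal orders), leaving 7 units to arrange in a row.
So the count is 2·(7)! = 10080.

10080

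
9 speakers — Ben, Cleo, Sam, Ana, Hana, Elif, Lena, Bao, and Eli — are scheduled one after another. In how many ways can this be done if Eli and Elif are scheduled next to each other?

80640

Place the 7 others and the Eli-Elif pair as 8 objects in a line; the pair has 2 internal arrangements.
That gives 2 × 8! = 2 × 40320 = 80640.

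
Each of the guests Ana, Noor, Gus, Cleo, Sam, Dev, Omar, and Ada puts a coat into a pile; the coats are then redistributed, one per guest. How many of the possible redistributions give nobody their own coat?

14833

This is the derangement count D_8: permutations of 8 items with no fixed point.
By inclusion–exclusion this is Σ_{j=0}^{8} (−1)^j C(8,j)·(8−j)!.
Computing: 40320 − 40320 + 20160 − 6720 + 1680 − 336 + 56 − 8 + 1 = 14833.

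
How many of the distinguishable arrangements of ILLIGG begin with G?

30

With the first slot taken by G, it remains to arrange the other 5 letters (ILLIG).
Those 5 letters have I appearing twice and L appearing twice, giving (5)!/(2!·2!) = 30.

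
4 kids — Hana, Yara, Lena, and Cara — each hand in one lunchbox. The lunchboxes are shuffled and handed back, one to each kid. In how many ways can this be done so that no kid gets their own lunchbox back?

9

This is the derangement count D_4: permutations of 4 items with no fixed point.
By inclusion–exclusion this is Σ_{j=0}^{4} (−1)^j C(4,j)·(4−j)!.
Computing: 24 − 24 + 12 − 4 + 1 = 9.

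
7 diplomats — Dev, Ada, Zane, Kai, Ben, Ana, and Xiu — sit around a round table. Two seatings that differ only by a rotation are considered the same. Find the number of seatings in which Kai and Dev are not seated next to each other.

480

Without the restriction there are (6)! = 720 seatings.
Those with Kai next to Dev: fuse the pair into one unit and seat 6 units around a circle — 2·(5)! = 240.
Subtracting, 720 − 240 = 480.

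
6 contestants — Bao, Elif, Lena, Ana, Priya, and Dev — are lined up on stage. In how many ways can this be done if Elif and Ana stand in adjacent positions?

240

Glue Elif and Ana into one block (2 internal orders), leaving 5 units to arrange in a row.
So the count is 2·(5)! = 240.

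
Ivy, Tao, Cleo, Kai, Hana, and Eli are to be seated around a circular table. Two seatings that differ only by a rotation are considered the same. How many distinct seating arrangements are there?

Seat Ivy anywhere (absorbing the rotational symmetry), then permute the other 5: (5)! = 120.

120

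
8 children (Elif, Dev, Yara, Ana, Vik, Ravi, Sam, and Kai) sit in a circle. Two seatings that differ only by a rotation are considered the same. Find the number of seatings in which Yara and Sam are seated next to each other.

1440

Treat {Yara, Sam} as one unit (2 internal orders) and seat the resulting 7 units around the table: (6)! circular arrangements.
So 2 × (6)! = 2 × 720 = 1440.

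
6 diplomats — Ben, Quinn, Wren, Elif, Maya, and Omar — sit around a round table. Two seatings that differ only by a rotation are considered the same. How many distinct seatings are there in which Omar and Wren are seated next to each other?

Treat {Omar, Wren} as one unit (2 internal orders) and seat the resulting 5 units around the table: (4)! circular arrangements.
So 2 × (4)! = 2 × 24 = 48.

48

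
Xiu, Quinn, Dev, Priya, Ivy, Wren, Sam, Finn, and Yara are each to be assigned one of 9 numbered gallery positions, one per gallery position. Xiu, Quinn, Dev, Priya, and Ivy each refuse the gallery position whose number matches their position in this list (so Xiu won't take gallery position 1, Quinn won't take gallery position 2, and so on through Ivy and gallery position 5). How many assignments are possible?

Let Aᵢ (for 1 ≤ i ≤ 5) be the placements that put person i in their forbidden gallery position. Any j of these fix j positions, leaving (9−j)! ways to fill the rest, and there are C(5,j) ways to pick which j.
By inclusion–exclusion, the number of valid placements is Σ_{j=0}^{5} (−1)^j C(5,j)·(9−j)!.
Computing: 362880 − 201600 + 50400 − 7200 + 600 − 24 = 205056.

205056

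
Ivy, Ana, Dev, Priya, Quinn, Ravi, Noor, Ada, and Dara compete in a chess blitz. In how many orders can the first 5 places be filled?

There are 9 choices for 1st place, 8 for 2nd, and so on down to 5 for position 5.
That gives 9 × 8 × 7 × 6 × 5 = 15120.

15120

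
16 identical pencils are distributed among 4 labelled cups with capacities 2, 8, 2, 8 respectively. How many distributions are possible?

27

Ignoring the caps, the number of non-negative solutions to x_1+…+x_4 = 16 is C(19,3) = 969.
Subtract solutions that violate a single cap (substitute x_i' = x_i − (cap_i+1)): x_1 ≥ 3 gives C(16,3) = 560; x_2 ≥ 9 gives C(10,3) = 120; x_3 ≥ 3 gives C(16,3) = 560; x_4 ≥ 9 gives C(10,3) = 120. Together 1360.
Add back pairs where two caps are both exceeded: 35 + 286 + 35 + 35 + 0 + 35 = 426.
Subtract triples: 4 + 0 + 4 + 0 = 8.
By inclusion–exclusion the count is 969 − 1360 + 426 − 8 = 27.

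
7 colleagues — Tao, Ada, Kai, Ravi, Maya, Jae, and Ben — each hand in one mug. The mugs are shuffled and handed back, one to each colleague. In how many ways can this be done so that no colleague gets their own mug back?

1854

Let Aᵢ be the assignments in which colleague i gets their own mug. We want the size of the complement of A₁∪…∪A_7.
By inclusion–exclusion this is Σ_{j=0}^{7} (−1)^j C(7,j)·(7−j)!.
Computing: 5040 − 5040 + 2520 − 840 + 210 − 42 + 7 − 1 = 1854.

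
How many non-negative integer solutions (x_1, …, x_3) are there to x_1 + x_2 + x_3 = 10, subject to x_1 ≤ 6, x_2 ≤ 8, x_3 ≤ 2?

18

Ignoring the caps, the number of non-negative solutions to x_1+…+x_3 = 10 is C(12,2) = 66.
Subtract solutions that violate a single cap (substitute x_i' = x_i − (cap_i+1)): x_1 ≥ 7 gives C(5,2) = 10; x_2 ≥ 9 gives C(3,2) = 3; x_3 ≥ 3 gives C(9,2) = 36. Together 49.
Add back pairs where two caps are both exceeded: 0 + 1 + 0 = 1.
By inclusion–exclusion the count is 66 − 49 + 1 = 18.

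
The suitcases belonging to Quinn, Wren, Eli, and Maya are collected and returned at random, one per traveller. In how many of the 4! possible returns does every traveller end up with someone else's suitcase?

Let Aᵢ be the assignments in which traveller i gets their own suitcase. We want the size of the complement of A₁∪…∪A_4.
By inclusion–exclusion this is Σ_{j=0}^{4} (−1)^j C(4,j)·(4−j)!.
Computing: 24 − 24 + 12 − 4 + 1 = 9.

9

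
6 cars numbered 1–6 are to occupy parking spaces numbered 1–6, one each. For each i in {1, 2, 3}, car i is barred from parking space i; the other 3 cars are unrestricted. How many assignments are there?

Let Aᵢ (for i ∈ {1, 2, 3}) be the placements that put car i in its forbidden parking space. Any j of these fix j positions, leaving (6−j)! ways to fill the rest, and there are C(3,j) ways to pick which j.
By inclusion–exclusion, the number of valid placements is Σ_{j=0}^{3} (−1)^j C(3,j)·(6−j)!.
Computing: 720 − 360 + 72 − 6 = 426.

426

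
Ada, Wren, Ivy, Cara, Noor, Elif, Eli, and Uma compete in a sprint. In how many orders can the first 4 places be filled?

1680

This is an ordered selection of 4 from 8: P(8,4).
That gives 8 × 7 × 6 × 5 = 1680.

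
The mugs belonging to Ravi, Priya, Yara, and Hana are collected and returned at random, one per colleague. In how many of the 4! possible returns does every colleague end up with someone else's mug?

9

Count assignments avoiding every fixed point. For any j of the 4 colleagues fixed to their own mug, the other 4−j can be arranged in (4−j)! ways.
By inclusion–exclusion this is Σ_{j=0}^{4} (−1)^j C(4,j)·(4−j)!.
Computing: 24 − 24 + 12 − 4 + 1 = 9.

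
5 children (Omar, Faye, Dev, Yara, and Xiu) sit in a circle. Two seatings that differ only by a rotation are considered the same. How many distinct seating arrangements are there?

Seat Omar anywhere (absorbing the rotational symmetry), then permute the other 4: (4)! = 24.

24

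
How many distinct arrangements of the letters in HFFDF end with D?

4

With the last slot taken by D, it remains to arrange the other 4 letters (HFFF).
Those 4 letters have F appearing 3 times, giving (4)!/(3!) = 4.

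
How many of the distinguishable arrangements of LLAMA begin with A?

Fix A in the first position and arrange the remaining 4 letters.
Those 4 letters have L appearing twice, giving (4)!/(2!) = 12.

12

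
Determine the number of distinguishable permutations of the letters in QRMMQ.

30

Letter multiplicities in QRMMQ: M×2, Q×2, R×1.
Dividing 5! = 120 by 2!·2! = 4 for the repeated letters gives 30.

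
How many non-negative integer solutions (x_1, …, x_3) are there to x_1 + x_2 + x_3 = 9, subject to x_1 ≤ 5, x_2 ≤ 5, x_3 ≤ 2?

Without the upper bounds there are C(11,2) = 55 ways to split 9 among 3 variables.
Subtract solutions that violate a single cap (substitute x_i' = x_i − (cap_i+1)): x_1 ≥ 6 gives C(5,2) = 10; x_2 ≥ 6 gives C(5,2) = 10; x_3 ≥ 3 gives C(8,2) = 28. Together 48.
Add back pairs where two caps are both exceeded: 0 + 1 + 1 = 2.
By inclusion–exclusion the count is 55 − 48 + 2 = 9.

9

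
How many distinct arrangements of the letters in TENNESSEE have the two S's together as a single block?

Treat the 2 copies of S as a single block. The multiset to arrange is then {SS, E, E, E, E, N, N, T}, 8 items in all.
That gives (8)!/(4!·2!) = 840 arrangements.

840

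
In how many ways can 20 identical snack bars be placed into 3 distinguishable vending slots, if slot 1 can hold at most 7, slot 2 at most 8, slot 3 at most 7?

Ignoring the caps, the number of non-negative solutions to x_1+…+x_3 = 20 is C(22,2) = 231.
Subtract solutions that violate a single cap (substitute x_i' = x_i − (cap_i+1)): x_1 ≥ 8 gives C(14,2) = 91; x_2 ≥ 9 gives C(13,2) = 78; x_3 ≥ 8 gives C(14,2) = 91. Together 260.
Add back pairs where two caps are both exceeded: 10 + 15 + 10 = 35.
By inclusion–exclusion the count is 231 − 260 + 35 = 6.

6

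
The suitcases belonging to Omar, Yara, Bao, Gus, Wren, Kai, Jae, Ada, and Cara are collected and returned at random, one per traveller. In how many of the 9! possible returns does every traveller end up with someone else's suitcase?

133496

Count assignments avoiding every fixed point. For any j of the 9 travellers fixed to their own suitcase, the other 9−j can be arranged in (9−j)! ways.
By inclusion–exclusion this is Σ_{j=0}^{9} (−1)^j C(9,j)·(9−j)!.
Computing: 362880 − 362880 + 181440 − 60480 + 15120 − 3024 + 504 − 72 + 9 − 1 = 133496.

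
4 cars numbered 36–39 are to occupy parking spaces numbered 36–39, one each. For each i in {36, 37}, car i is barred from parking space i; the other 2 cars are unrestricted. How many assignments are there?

Let Aᵢ (for i ∈ {36, 37}) be the placements that put car i in its forbidden parking space. Any j of these fix j positions, leaving (4−j)! ways to fill the rest, and there are C(2,j) ways to pick which j.
By inclusion–exclusion, the number of valid placements is Σ_{j=0}^{2} (−1)^j C(2,j)·(4−j)!.
Computing: 24 − 12 + 2 = 14.

14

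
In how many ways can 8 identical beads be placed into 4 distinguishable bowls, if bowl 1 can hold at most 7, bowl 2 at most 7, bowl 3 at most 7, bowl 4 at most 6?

Ignoring the caps, the number of non-negative solutions to x_1+…+x_4 = 8 is C(11,3) = 165.
Subtract solutions that violate a single cap (substitute x_i' = x_i − (cap_i+1)): x_1 ≥ 8 gives C(3,3) = 1; x_2 ≥ 8 gives C(3,3) = 1; x_3 ≥ 8 gives C(3,3) = 1; x_4 ≥ 7 gives C(4,3) = 4. Together 7.
No two caps can be exceeded simultaneously, so the pair terms are all 0.
By inclusion–exclusion the count is 165 − 7 + 0 = 158.

158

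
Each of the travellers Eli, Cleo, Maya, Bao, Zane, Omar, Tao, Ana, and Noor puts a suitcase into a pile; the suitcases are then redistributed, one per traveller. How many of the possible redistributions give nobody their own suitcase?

133496

Let Aᵢ be the assignments in which traveller i gets their own suitcase. We want the size of the complement of A₁∪…∪A_9.
By inclusion–exclusion this is Σ_{j=0}^{9} (−1)^j C(9,j)·(9−j)!.
Computing: 362880 − 362880 + 181440 − 60480 + 15120 − 3024 + 504 − 72 + 9 − 1 = 133496.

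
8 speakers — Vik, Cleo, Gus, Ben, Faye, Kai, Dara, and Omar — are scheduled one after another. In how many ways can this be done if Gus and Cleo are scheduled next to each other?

Treat {Gus, Cleo} as a single unit. There are 7 units to order, and the pair itself can be ordered 2 ways.
That gives 2 × 7! = 2 × 5040 = 10080.

10080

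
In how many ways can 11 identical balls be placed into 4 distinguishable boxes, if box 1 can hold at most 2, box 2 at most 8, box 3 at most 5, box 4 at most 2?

44

Without the upper bounds there are C(14,3) = 364 ways to split 11 among 4 boxes.
Subtract solutions that violate a single cap (substitute x_i' = x_i − (cap_i+1)): x_1 ≥ 3 gives C(11,3) = 165; x_2 ≥ 9 gives C(5,3) = 10; x_3 ≥ 6 gives C(8,3) = 56; x_4 ≥ 3 gives C(11,3) = 165. Together 396.
Add back pairs where two caps are both exceeded: 0 + 10 + 56 + 0 + 0 + 10 = 76.
By inclusion–exclusion the count is 364 − 396 + 76 = 44.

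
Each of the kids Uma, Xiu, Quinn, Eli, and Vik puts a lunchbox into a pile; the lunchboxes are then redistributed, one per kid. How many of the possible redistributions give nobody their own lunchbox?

Let Aᵢ be the assignments in which kid i gets their own lunchbox. We want the size of the complement of A₁∪…∪A_5.
By inclusion–exclusion this is Σ_{j=0}^{5} (−1)^j C(5,j)·(5−j)!.
Computing: 120 − 120 + 60 − 20 + 5 − 1 = 44.

44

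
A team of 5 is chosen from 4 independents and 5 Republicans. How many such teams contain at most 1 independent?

Split by how many independents are chosen (0 through 1).
Sum: C(4,0)·C(5,5) + C(4,1)·C(5,4) = 1 + 20 = 21.

21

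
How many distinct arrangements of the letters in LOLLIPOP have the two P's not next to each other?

There are 8!/(3!·2!·2!) = 1680 arrangements of LOLLIPOP in total.
If the two P's are adjacent, glue them into one block, leaving 7 items to arrange: (7)!/(3!·2!) = 420 ways.
Hence 1680 − 420 = 1260.

1260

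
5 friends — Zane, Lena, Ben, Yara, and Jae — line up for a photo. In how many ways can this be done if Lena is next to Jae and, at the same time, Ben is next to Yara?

Treat {Lena,Jae} as one block (2 orders) and {Ben,Yara} as another (2 orders).
That leaves 3 units to arrange: 2 × 2 × 3! = 4 × 6 = 24.

24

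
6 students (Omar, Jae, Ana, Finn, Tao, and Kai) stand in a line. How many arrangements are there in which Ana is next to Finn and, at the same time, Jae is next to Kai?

Treat {Ana,Finn} as one block (2 orders) and {Jae,Kai} as another (2 orders).
That leaves 4 units to arrange: 2 × 2 × 4! = 4 × 24 = 96.

96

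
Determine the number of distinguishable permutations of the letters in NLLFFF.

60

The 6 letters of NLLFFF have repeats: F appearing 3 times and L appearing twice.
Dividing 6! = 720 by 3!·2! = 12 for the repeated letters gives 60.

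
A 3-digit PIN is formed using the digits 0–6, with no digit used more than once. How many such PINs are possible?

210

This is a permutation of 3 out of 7: P(7,3) = 7!/4!.
That product is 7 × 6 × 5 = 210.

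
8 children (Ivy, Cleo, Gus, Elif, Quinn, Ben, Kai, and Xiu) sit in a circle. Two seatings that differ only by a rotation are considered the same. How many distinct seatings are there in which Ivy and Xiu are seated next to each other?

Glue Ivy and Xiu into a block (2 internal orders). Seating 7 units around a circle gives (6)! arrangements.
So 2 × (6)! = 2 × 720 = 1440.

1440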